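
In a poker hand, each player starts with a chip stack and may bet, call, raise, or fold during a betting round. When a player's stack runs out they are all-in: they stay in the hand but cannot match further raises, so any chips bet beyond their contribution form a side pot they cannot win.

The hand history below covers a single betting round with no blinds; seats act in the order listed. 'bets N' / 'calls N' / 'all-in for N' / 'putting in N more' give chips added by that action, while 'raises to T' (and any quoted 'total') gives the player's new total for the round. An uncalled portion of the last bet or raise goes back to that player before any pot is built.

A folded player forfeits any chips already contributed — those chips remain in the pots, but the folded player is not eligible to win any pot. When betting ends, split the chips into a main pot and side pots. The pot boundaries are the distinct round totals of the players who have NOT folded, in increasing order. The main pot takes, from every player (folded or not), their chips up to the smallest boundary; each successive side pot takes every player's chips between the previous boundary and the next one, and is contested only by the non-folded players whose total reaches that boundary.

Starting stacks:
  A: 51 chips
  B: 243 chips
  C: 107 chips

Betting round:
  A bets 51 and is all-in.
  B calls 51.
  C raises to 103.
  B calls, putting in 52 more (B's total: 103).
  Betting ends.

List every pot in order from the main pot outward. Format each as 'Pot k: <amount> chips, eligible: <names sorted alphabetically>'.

Contributions: A=51, B=103, C=103
Pot levels (distinct totals of non-folded players): 51, 103
Layer 1-51: 51 each from A, B, C = 51*3 = 153 chips; eligible A, B, C
Layer 52-103: 52 each from B, C = 52*2 = 104 chips; eligible B, C

Pot 1: 153 chips, eligible: A, B, C
Pot 2: 104 chips, eligible: B, C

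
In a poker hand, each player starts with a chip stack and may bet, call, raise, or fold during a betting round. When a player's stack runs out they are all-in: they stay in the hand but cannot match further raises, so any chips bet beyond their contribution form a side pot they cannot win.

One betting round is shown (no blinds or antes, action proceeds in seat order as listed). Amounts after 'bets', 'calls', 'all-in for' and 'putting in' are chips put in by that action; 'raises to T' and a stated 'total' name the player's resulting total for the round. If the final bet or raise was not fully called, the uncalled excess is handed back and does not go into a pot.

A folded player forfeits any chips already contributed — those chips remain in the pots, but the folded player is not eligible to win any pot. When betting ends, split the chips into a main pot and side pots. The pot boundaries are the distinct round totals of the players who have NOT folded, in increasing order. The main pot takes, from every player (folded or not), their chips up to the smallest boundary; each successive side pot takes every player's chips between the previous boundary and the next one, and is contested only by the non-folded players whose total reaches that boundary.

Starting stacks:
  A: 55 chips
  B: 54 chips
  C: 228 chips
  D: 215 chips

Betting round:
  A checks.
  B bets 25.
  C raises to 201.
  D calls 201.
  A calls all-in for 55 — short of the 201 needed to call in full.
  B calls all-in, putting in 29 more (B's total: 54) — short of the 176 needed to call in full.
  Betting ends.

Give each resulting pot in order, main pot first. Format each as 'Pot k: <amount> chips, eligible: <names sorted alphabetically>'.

Contributions: A=55, B=54, C=201, D=201
Pot levels (distinct totals of non-folded players): 54, 55, 201
Layer 1-54: 54 each from A, B, C, D = 54*4 = 216 chips; eligible A, B, C, D
Layer 55-55: 1 each from A, C, D = 1*3 = 3 chips; eligible A, C, D
Layer 56-201: 146 each from C, D = 146*2 = 292 chips; eligible C, D

Pot 1: 216 chips, eligible: A, B, C, D
Pot 2: 3 chips, eligible: A, C, D
Pot 3: 292 chips, eligible: C, D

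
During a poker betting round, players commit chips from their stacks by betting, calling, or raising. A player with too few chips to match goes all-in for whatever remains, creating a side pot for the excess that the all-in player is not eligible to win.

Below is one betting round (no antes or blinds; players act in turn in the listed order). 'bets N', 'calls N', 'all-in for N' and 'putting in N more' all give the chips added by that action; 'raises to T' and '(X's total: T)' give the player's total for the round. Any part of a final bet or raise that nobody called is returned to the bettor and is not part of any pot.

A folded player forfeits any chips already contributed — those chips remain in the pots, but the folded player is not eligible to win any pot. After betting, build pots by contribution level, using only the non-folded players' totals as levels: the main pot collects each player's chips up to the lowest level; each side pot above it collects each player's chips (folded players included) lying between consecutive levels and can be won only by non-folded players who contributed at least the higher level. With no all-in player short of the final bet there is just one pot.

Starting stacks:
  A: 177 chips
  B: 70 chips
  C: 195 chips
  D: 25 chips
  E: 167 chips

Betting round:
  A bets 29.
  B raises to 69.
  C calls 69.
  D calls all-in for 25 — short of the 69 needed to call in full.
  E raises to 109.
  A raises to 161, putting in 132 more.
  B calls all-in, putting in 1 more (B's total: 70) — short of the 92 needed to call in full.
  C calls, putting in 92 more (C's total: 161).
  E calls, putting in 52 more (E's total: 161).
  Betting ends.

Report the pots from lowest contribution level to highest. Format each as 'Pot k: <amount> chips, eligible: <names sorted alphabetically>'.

Pot 1: 125 chips, eligible: A, B, C, D, E
Pot 2: 180 chips, eligible: A, B, C, E
Pot 3: 273 chips, eligible: A, C, E

Derivation:
Contributions: A=161, B=70, C=161, D=25, E=161
Pot levels (distinct totals of non-folded players): 25, 70, 161
Layer 1-25: 25 each from A, B, C, D, E = 25*5 = 125 chips; eligible A, B, C, D, E
Layer 26-70: 45 each from A, B, C, E = 45*4 = 180 chips; eligible A, B, C, E
Layer 71-161: 91 each from A, C, E = 91*3 = 273 chips; eligible A, C, E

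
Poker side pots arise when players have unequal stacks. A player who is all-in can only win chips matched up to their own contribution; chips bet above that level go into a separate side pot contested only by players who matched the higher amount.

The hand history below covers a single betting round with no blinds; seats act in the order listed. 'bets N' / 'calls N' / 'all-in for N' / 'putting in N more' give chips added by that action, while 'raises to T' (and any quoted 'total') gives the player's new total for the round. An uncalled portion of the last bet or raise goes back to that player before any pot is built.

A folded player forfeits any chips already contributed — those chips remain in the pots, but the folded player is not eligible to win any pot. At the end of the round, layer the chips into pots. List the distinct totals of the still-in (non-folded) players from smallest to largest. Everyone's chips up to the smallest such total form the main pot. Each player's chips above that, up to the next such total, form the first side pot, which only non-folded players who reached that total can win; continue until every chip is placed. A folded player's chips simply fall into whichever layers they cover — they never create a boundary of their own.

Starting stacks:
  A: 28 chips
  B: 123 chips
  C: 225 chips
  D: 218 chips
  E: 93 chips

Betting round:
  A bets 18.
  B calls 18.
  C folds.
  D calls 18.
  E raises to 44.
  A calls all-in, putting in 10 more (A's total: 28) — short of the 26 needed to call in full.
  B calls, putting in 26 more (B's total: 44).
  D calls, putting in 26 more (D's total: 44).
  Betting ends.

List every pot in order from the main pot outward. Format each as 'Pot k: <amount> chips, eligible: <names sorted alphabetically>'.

Pot 1: 112 chips, eligible: A, B, D, E
Pot 2: 48 chips, eligible: B, D, E

Derivation:
Contributions: A=28, B=44, D=44, E=44
Folded: C
Pot levels (distinct totals of non-folded players): 28, 44
Layer 1-28: 28 each from A, B, D, E = 28*4 = 112 chips; eligible A, B, D, E
Layer 29-44: 16 each from B, D, E = 16*3 = 48 chips; eligible B, D, E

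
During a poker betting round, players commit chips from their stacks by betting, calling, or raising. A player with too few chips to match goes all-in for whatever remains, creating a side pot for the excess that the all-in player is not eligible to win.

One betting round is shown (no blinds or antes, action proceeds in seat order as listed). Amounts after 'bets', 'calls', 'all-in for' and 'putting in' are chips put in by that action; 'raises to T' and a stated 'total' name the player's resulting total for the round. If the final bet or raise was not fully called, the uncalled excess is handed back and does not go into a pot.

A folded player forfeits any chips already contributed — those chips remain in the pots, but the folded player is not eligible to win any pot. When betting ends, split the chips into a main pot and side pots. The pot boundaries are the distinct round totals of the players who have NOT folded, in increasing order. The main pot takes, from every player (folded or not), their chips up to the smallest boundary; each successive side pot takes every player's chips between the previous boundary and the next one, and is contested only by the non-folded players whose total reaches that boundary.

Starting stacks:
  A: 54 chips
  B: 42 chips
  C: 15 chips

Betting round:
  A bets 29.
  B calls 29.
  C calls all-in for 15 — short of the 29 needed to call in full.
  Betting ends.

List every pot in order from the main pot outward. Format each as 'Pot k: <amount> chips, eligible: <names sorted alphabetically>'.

Pot 1: 45 chips, eligible: A, B, C
Pot 2: 28 chips, eligible: A, B

Derivation:
Contributions: A=29, B=29, C=15
Pot levels (distinct totals of non-folded players): 15, 29
Layer 1-15: 15 each from A, B, C = 15*3 = 45 chips; eligible A, B, C
Layer 16-29: 14 each from A, B = 14*2 = 28 chips; eligible A, B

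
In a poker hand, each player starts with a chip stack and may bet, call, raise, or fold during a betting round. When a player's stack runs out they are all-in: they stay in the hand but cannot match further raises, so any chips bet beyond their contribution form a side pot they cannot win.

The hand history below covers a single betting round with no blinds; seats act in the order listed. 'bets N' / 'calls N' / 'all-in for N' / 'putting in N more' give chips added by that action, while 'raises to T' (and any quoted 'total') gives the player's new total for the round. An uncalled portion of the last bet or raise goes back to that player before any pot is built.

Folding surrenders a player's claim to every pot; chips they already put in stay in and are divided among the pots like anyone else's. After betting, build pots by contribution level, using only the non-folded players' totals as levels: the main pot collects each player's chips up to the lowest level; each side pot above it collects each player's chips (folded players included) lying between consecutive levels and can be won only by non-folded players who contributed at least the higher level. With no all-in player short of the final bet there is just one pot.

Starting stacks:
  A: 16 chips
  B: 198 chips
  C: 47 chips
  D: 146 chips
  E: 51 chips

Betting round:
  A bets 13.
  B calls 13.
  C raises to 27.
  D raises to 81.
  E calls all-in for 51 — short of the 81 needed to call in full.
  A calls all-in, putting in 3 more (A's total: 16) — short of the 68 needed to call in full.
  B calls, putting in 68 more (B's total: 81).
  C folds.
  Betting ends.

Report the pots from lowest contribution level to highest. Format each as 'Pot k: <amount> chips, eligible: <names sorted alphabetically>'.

Pot 1: 80 chips, eligible: A, B, D, E
Pot 2: 116 chips, eligible: B, D, E
Pot 3: 60 chips, eligible: B, D

Derivation:
Contributions: A=16, B=81, C=27, D=81, E=51
Folded: C
Pot levels (distinct totals of non-folded players): 16, 51, 81
Layer 1-16: 16 each from A, B, C, D, E = 16*5 = 80 chips; eligible A, B, D, E
Layer 17-51: B 35 + C 11 + D 35 + E 35 = 116 chips; eligible B, D, E
Layer 52-81: 30 each from B, D = 30*2 = 60 chips; eligible B, D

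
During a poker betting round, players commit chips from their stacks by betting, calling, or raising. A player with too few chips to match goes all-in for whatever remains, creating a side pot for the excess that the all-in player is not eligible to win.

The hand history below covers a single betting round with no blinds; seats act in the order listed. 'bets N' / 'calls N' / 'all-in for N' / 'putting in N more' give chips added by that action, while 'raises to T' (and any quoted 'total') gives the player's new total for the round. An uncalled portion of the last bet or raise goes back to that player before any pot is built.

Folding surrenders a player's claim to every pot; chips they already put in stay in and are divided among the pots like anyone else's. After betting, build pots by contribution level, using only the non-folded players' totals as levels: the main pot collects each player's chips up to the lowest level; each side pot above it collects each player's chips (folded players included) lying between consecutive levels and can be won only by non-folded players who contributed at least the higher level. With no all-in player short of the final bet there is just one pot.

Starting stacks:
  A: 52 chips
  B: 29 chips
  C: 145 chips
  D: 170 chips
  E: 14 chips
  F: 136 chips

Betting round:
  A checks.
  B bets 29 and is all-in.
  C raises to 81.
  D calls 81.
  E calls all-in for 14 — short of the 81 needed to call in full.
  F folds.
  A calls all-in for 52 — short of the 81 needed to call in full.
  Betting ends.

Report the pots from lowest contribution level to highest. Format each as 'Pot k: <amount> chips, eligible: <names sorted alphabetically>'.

Contributions: A=52, B=29, C=81, D=81, E=14
Folded: F
Pot levels (distinct totals of non-folded players): 14, 29, 52, 81
Layer 1-14: 14 each from A, B, C, D, E = 14*5 = 70 chips; eligible A, B, C, D, E
Layer 15-29: 15 each from A, B, C, D = 15*4 = 60 chips; eligible A, B, C, D
Layer 30-52: 23 each from A, C, D = 23*3 = 69 chips; eligible A, C, D
Layer 53-81: 29 each from C, D = 29*2 = 58 chips; eligible C, D

Pot 1: 70 chips, eligible: A, B, C, D, E
Pot 2: 60 chips, eligible: A, B, C, D
Pot 3: 69 chips, eligible: A, C, D
Pot 4: 58 chips, eligible: C, D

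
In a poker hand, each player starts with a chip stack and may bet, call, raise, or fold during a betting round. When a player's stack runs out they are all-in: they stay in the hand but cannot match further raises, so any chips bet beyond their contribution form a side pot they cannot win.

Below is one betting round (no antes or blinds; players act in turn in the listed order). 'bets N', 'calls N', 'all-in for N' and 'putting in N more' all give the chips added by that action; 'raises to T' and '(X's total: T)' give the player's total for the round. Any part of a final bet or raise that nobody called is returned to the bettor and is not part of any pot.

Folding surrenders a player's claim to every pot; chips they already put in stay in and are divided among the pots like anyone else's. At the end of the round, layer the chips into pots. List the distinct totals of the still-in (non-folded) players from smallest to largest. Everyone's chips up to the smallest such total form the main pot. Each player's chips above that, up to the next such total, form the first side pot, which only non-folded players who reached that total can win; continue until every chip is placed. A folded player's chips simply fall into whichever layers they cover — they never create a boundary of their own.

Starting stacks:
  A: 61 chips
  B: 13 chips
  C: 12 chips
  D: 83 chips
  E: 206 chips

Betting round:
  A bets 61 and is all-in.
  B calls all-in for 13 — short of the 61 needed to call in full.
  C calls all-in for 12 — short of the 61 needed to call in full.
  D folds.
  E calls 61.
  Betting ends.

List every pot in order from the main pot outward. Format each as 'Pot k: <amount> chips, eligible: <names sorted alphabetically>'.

Contributions: A=61, B=13, C=12, E=61
Folded: D
Pot levels (distinct totals of non-folded players): 12, 13, 61
Layer 1-12: 12 each from A, B, C, E = 12*4 = 48 chips; eligible A, B, C, E
Layer 13-13: 1 each from A, B, E = 1*3 = 3 chips; eligible A, B, E
Layer 14-61: 48 each from A, E = 48*2 = 96 chips; eligible A, E

Pot 1: 48 chips, eligible: A, B, C, E
Pot 2: 3 chips, eligible: A, B, E
Pot 3: 96 chips, eligible: A, E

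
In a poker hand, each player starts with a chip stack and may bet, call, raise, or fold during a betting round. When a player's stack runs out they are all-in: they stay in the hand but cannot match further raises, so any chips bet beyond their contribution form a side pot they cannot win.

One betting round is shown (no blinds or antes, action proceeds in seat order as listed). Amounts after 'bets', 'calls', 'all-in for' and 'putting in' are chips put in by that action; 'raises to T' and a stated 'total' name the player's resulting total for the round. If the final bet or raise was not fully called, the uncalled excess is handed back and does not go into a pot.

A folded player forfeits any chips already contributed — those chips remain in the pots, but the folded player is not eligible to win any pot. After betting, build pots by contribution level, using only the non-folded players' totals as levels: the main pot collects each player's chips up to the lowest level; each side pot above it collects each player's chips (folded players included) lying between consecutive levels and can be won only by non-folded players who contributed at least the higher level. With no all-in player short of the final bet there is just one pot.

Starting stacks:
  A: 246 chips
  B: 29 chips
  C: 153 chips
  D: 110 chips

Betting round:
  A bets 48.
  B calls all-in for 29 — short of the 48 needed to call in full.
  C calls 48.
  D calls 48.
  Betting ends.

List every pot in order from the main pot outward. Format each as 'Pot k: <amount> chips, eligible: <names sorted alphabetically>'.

Pot 1: 116 chips, eligible: A, B, C, D
Pot 2: 57 chips, eligible: A, C, D

Derivation:
Contributions: A=48, B=29, C=48, D=48
Pot levels (distinct totals of non-folded players): 29, 48
Layer 1-29: 29 each from A, B, C, D = 29*4 = 116 chips; eligible A, B, C, D
Layer 30-48: 19 each from A, C, D = 19*3 = 57 chips; eligible A, C, D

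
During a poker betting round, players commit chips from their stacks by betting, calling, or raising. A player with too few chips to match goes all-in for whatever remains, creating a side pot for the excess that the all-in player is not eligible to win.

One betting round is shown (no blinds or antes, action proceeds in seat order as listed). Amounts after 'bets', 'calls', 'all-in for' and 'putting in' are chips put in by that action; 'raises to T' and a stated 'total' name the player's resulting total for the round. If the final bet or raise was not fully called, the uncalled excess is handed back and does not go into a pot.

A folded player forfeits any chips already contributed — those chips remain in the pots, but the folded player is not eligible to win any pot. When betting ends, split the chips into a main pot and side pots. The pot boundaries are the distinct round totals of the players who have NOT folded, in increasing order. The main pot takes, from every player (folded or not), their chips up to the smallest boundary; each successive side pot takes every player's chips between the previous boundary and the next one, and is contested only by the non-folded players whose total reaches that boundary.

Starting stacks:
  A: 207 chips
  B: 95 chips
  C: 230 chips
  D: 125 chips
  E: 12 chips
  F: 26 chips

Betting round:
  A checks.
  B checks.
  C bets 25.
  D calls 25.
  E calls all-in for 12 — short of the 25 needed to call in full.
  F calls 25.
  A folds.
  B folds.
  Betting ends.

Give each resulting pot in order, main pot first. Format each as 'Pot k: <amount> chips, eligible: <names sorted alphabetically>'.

Contributions: C=25, D=25, E=12, F=25
Folded: A, B
Pot levels (distinct totals of non-folded players): 12, 25
Layer 1-12: 12 each from C, D, E, F = 12*4 = 48 chips; eligible C, D, E, F
Layer 13-25: 13 each from C, D, F = 13*3 = 39 chips; eligible C, D, F

Pot 1: 48 chips, eligible: C, D, E, F
Pot 2: 39 chips, eligible: C, D, F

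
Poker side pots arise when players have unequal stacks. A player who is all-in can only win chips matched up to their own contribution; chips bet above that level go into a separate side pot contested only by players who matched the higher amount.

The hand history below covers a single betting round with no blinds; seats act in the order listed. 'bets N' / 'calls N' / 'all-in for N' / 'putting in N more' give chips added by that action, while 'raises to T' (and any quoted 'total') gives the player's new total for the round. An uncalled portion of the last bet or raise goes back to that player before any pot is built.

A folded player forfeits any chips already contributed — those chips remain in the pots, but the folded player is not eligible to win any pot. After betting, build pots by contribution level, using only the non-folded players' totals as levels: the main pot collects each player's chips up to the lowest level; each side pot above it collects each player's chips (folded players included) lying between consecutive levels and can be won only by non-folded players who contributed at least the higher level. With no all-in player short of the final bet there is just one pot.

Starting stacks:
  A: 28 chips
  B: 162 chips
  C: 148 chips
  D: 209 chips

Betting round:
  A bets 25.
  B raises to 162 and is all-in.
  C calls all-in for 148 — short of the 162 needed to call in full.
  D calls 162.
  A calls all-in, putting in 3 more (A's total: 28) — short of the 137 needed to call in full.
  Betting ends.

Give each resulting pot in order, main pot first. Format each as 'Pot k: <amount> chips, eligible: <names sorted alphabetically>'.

Contributions: A=28, B=162, C=148, D=162
Pot levels (distinct totals of non-folded players): 28, 148, 162
Layer 1-28: 28 each from A, B, C, D = 28*4 = 112 chips; eligible A, B, C, D
Layer 29-148: 120 each from B, C, D = 120*3 = 360 chips; eligible B, C, D
Layer 149-162: 14 each from B, D = 14*2 = 28 chips; eligible B, D

Pot 1: 112 chips, eligible: A, B, C, D
Pot 2: 360 chips, eligible: B, C, D
Pot 3: 28 chips, eligible: B, D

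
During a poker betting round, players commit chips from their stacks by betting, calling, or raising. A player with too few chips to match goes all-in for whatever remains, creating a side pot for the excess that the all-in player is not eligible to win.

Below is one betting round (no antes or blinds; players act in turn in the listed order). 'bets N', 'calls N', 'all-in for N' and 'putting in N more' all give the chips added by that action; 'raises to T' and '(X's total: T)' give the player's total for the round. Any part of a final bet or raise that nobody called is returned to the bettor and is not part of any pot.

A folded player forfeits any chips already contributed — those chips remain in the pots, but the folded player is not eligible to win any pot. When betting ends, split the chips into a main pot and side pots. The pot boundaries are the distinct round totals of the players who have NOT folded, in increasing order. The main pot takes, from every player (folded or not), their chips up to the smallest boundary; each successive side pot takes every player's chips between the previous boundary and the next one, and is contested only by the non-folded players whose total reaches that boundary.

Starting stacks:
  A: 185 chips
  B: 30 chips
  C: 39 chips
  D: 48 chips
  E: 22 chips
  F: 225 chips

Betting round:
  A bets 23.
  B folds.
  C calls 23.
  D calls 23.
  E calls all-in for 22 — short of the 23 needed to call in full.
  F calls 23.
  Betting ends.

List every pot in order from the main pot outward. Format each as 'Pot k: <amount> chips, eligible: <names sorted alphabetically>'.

Pot 1: 110 chips, eligible: A, C, D, E, F
Pot 2: 4 chips, eligible: A, C, D, F

Derivation:
Contributions: A=23, C=23, D=23, E=22, F=23
Folded: B
Pot levels (distinct totals of non-folded players): 22, 23
Layer 1-22: 22 each from A, C, D, E, F = 22*5 = 110 chips; eligible A, C, D, E, F
Layer 23-23: 1 each from A, C, D, F = 1*4 = 4 chips; eligible A, C, D, F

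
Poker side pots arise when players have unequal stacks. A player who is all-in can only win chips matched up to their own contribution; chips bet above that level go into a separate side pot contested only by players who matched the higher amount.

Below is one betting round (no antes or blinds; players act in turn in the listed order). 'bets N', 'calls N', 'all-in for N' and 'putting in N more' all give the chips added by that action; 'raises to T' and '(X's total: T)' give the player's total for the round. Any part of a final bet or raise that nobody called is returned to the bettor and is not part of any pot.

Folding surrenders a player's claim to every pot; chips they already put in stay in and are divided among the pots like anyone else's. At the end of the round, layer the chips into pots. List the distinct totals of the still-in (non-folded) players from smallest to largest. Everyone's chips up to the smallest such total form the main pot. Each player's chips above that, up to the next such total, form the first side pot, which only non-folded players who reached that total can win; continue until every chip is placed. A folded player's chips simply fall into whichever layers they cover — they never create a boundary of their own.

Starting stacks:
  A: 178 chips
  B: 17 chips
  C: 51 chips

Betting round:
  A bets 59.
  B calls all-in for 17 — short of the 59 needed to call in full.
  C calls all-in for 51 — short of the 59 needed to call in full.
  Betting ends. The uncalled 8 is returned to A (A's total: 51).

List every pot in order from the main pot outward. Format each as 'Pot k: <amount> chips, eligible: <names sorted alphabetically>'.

Contributions (after 8 returned to A): A=51, B=17, C=51
Pot levels (distinct totals of non-folded players): 17, 51
Layer 1-17: 17 each from A, B, C = 17*3 = 51 chips; eligible A, B, C
Layer 18-51: 34 each from A, C = 34*2 = 68 chips; eligible A, C

Pot 1: 51 chips, eligible: A, B, C
Pot 2: 68 chips, eligible: A, C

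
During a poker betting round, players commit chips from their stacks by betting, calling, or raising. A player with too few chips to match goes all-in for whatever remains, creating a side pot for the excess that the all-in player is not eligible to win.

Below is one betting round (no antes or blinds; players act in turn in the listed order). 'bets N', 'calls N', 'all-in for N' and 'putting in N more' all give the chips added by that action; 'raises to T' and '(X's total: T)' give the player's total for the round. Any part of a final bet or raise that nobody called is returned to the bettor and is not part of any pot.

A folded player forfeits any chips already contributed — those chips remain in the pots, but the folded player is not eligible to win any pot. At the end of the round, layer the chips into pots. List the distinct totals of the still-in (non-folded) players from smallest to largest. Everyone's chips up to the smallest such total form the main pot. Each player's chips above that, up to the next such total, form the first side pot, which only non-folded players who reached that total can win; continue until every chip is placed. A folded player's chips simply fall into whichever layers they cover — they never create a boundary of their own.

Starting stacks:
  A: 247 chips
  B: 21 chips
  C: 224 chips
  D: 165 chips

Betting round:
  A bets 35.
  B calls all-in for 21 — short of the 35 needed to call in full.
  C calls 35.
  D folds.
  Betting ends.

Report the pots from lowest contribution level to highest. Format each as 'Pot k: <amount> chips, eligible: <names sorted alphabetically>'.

Contributions: A=35, B=21, C=35
Folded: D
Pot levels (distinct totals of non-folded players): 21, 35
Layer 1-21: 21 each from A, B, C = 21*3 = 63 chips; eligible A, B, C
Layer 22-35: 14 each from A, C = 14*2 = 28 chips; eligible A, C

Pot 1: 63 chips, eligible: A, B, C
Pot 2: 28 chips, eligible: A, C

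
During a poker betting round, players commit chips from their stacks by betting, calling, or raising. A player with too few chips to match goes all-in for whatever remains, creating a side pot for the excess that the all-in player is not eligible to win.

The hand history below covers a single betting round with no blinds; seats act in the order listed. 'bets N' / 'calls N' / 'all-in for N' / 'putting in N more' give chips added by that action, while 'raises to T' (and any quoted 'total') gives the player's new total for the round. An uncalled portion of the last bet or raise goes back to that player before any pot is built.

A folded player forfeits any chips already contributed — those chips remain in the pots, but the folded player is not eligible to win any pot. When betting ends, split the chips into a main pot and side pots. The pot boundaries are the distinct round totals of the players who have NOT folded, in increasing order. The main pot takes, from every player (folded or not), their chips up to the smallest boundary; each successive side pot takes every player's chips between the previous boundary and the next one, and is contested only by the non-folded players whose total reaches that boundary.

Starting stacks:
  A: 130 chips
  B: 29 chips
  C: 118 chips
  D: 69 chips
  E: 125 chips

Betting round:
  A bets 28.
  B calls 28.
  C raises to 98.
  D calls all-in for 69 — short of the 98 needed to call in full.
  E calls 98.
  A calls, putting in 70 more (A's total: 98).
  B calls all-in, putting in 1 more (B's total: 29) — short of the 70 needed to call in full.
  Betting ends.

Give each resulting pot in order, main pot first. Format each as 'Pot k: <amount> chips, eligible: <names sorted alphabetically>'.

Pot 1: 145 chips, eligible: A, B, C, D, E
Pot 2: 160 chips, eligible: A, C, D, E
Pot 3: 87 chips, eligible: A, C, E

Derivation:
Contributions: A=98, B=29, C=98, D=69, E=98
Pot levels (distinct totals of non-folded players): 29, 69, 98
Layer 1-29: 29 each from A, B, C, D, E = 29*5 = 145 chips; eligible A, B, C, D, E
Layer 30-69: 40 each from A, C, D, E = 40*4 = 160 chips; eligible A, C, D, E
Layer 70-98: 29 each from A, C, E = 29*3 = 87 chips; eligible A, C, E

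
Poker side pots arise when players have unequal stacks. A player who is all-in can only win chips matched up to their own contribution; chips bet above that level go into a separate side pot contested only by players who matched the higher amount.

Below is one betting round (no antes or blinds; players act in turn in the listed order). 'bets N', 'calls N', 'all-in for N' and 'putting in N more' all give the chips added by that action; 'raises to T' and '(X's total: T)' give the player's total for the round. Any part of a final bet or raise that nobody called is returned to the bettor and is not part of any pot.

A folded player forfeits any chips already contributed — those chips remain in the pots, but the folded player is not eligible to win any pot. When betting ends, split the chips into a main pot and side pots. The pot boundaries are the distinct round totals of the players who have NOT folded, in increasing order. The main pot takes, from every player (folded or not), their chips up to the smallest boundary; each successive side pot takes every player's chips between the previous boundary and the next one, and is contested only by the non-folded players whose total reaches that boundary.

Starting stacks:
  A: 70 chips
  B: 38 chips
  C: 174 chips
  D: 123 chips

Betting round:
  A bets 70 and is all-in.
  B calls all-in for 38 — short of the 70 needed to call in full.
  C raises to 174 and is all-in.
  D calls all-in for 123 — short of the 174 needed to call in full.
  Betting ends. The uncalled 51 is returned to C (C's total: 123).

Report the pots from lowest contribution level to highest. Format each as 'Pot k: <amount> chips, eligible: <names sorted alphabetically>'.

Contributions (after 51 returned to C): A=70, B=38, C=123, D=123
Pot levels (distinct totals of non-folded players): 38, 70, 123
Layer 1-38: 38 each from A, B, C, D = 38*4 = 152 chips; eligible A, B, C, D
Layer 39-70: 32 each from A, C, D = 32*3 = 96 chips; eligible A, C, D
Layer 71-123: 53 each from C, D = 53*2 = 106 chips; eligible C, D

Pot 1: 152 chips, eligible: A, B, C, D
Pot 2: 96 chips, eligible: A, C, D
Pot 3: 106 chips, eligible: C, D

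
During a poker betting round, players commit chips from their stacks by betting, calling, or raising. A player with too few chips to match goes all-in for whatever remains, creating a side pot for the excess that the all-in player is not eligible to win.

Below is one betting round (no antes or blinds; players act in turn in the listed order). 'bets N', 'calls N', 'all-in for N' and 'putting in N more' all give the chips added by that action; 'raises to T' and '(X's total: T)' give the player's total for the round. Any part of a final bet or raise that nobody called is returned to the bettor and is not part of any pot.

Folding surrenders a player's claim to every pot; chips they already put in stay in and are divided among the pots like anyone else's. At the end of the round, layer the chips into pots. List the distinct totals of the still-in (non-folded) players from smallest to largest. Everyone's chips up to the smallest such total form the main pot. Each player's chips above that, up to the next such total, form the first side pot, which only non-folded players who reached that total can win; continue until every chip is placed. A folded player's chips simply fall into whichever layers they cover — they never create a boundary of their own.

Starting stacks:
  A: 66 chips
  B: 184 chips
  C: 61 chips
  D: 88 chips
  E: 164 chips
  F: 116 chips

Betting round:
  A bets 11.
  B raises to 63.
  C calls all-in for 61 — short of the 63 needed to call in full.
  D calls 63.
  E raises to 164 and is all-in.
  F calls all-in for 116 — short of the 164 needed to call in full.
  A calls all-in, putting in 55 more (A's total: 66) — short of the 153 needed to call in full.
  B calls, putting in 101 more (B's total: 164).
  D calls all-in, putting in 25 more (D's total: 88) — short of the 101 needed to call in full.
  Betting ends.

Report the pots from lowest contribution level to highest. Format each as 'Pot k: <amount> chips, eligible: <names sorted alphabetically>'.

Pot 1: 366 chips, eligible: A, B, C, D, E, F
Pot 2: 25 chips, eligible: A, B, D, E, F
Pot 3: 88 chips, eligible: B, D, E, F
Pot 4: 84 chips, eligible: B, E, F
Pot 5: 96 chips, eligible: B, E

Derivation:
Contributions: A=66, B=164, C=61, D=88, E=164, F=116
Pot levels (distinct totals of non-folded players): 61, 66, 88, 116, 164
Layer 1-61: 61 each from A, B, C, D, E, F = 61*6 = 366 chips; eligible A, B, C, D, E, F
Layer 62-66: 5 each from A, B, D, E, F = 5*5 = 25 chips; eligible A, B, D, E, F
Layer 67-88: 22 each from B, D, E, F = 22*4 = 88 chips; eligible B, D, E, F
Layer 89-116: 28 each from B, E, F = 28*3 = 84 chips; eligible B, E, F
Layer 117-164: 48 each from B, E = 48*2 = 96 chips; eligible B, E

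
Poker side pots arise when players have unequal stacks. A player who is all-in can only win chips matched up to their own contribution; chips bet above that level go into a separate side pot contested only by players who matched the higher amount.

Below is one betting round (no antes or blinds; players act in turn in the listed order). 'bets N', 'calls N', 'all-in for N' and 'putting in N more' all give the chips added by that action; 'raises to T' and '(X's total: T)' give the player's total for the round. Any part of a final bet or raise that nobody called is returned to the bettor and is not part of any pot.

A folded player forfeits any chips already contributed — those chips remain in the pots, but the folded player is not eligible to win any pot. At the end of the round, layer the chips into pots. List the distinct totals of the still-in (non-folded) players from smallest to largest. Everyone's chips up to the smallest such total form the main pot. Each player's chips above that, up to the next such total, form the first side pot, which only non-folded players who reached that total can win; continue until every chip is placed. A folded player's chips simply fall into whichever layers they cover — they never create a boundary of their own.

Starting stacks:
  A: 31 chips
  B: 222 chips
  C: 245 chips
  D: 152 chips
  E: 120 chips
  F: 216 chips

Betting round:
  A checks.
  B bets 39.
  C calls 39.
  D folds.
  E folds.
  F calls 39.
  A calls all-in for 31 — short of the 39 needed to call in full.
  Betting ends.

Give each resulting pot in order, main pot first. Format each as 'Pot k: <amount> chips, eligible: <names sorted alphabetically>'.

Pot 1: 124 chips, eligible: A, B, C, F
Pot 2: 24 chips, eligible: B, C, F

Derivation:
Contributions: A=31, B=39, C=39, F=39
Folded: D, E
Pot levels (distinct totals of non-folded players): 31, 39
Layer 1-31: 31 each from A, B, C, F = 31*4 = 124 chips; eligible A, B, C, F
Layer 32-39: 8 each from B, C, F = 8*3 = 24 chips; eligible B, C, F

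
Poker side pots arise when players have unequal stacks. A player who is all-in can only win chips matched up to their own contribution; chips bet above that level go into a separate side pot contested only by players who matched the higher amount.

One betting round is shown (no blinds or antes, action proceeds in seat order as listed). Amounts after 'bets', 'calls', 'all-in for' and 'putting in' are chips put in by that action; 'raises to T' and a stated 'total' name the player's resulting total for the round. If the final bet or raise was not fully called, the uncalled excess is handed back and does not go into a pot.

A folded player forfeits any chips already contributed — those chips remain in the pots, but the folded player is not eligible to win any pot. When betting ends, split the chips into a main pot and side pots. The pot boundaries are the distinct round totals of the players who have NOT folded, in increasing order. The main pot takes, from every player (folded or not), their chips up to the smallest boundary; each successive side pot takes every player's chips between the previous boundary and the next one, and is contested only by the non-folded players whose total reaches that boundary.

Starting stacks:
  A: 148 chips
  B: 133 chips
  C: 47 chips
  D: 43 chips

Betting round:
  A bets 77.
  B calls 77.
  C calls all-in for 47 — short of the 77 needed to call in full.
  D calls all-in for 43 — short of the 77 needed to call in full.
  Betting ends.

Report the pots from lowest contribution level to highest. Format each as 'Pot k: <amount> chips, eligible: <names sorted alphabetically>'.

Pot 1: 172 chips, eligible: A, B, C, D
Pot 2: 12 chips, eligible: A, B, C
Pot 3: 60 chips, eligible: A, B

Derivation:
Contributions: A=77, B=77, C=47, D=43
Pot levels (distinct totals of non-folded players): 43, 47, 77
Layer 1-43: 43 each from A, B, C, D = 43*4 = 172 chips; eligible A, B, C, D
Layer 44-47: 4 each from A, B, C = 4*3 = 12 chips; eligible A, B, C
Layer 48-77: 30 each from A, B = 30*2 = 60 chips; eligible A, B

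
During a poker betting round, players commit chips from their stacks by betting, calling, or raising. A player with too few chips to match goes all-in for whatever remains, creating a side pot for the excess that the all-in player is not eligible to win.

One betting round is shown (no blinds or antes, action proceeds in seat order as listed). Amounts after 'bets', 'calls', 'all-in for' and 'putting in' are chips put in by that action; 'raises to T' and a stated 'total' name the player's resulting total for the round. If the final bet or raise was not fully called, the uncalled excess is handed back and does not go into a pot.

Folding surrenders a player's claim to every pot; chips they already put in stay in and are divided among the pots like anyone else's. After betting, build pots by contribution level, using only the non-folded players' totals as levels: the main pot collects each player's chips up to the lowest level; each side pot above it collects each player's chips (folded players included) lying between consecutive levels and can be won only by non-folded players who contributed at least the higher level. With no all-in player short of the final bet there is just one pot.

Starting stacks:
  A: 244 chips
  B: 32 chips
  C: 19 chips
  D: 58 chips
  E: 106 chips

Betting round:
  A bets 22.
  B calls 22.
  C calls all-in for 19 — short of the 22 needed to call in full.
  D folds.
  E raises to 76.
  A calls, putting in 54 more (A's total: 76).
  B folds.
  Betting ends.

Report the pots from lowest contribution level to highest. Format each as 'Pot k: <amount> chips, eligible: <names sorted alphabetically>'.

Pot 1: 76 chips, eligible: A, C, E
Pot 2: 117 chips, eligible: A, E

Derivation:
Contributions: A=76, B=22, C=19, E=76
Folded: B, D
Pot levels (distinct totals of non-folded players): 19, 76
Layer 1-19: 19 each from A, B, C, E = 19*4 = 76 chips; eligible A, C, E
Layer 20-76: A 57 + B 3 + E 57 = 117 chips; eligible A, E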